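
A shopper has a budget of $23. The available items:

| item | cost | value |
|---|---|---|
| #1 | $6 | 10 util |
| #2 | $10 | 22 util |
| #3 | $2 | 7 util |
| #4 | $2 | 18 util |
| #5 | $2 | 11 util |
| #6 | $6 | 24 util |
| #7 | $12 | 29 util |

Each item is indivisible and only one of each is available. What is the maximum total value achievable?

This is a 0/1 knapsack; check combinations near the capacity.
- #2+#3+#4+#5+#6: cost 10+2+2+2+6=22, value 22+7+18+11+24=82
- #4+#5+#6+#7: cost 2+2+6+12=22, value 18+11+24+29=82
- #3+#4+#6+#7: cost 2+2+6+12=22, value 7+18+24+29=78
Best: 82 util.

82 util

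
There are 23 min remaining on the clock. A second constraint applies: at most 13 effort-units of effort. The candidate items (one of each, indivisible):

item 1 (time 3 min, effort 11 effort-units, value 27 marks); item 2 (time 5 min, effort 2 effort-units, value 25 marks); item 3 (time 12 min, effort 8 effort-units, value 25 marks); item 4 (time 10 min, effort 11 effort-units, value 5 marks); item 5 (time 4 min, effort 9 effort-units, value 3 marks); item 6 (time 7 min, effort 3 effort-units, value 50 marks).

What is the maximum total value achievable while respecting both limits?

Feasible sets respecting both limits:
- item 2+item 6: time 12, effort 5, value 75
- item 3+item 6: time 19, effort 11, value 75
- item 5+item 6: time 11, effort 12, value 53
Best: 75 marks.

75 marks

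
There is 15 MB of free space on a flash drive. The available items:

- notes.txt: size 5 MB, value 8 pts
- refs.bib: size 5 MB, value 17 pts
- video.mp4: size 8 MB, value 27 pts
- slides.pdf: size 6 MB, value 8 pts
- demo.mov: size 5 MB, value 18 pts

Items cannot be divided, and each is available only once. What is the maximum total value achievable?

45 pts

This is a 0/1 knapsack; check combinations near the capacity.
- video.mp4+demo.mov: size 8+5=13, value 27+18=45
- refs.bib+video.mp4: size 5+8=13, value 17+27=44
- notes.txt+refs.bib+demo.mov: size 5+5+5=15, value 8+17+18=43
- refs.bib+demo.mov: size 5+5=10, value 17+18=35
- notes.txt+video.mp4: size 5+8=13, value 8+27=35
Best: 45 pts.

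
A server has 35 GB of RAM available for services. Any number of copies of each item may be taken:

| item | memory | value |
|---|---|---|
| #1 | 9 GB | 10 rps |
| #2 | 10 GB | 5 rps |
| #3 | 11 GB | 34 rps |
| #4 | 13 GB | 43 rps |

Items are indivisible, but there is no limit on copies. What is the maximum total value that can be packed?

Best value-per-unit is #4 at 43/13; filling with it alone gives 2×43 = 86.
Optimal mix: 2×#3 + 1×#4 → memory 35, value 111.

111 rps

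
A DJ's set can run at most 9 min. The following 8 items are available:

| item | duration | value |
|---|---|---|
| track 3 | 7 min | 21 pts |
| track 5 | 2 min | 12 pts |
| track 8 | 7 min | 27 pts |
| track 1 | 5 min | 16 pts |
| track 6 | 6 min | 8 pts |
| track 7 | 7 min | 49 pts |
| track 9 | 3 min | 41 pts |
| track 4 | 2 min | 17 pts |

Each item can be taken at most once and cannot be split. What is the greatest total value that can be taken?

Check high-value combinations within 9 min:
- track 5+track 9+track 4: duration 2+3+2=7, value 12+41+17=70
- track 7+track 4: duration 7+2=9, value 49+17=66
- track 5+track 7: duration 2+7=9, value 12+49=61
- track 9+track 4: duration 3+2=5, value 41+17=58
- track 1+track 9: duration 5+3=8, value 16+41=57
Best: 70 pts.

70 pts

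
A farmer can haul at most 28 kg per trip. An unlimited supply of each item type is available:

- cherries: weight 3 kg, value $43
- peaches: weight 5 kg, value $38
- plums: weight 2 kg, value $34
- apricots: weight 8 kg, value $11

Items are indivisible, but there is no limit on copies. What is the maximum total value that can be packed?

$476

Best value-per-unit is plums at 34/2, and filling with it alone uses weight 14×2=28. No mix of the others beats 14×34 = 476.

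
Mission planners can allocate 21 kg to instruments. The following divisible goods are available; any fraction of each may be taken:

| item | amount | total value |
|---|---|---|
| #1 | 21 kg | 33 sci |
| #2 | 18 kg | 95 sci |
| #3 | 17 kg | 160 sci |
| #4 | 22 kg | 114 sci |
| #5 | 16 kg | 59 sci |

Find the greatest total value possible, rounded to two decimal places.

181.11

Take in order of value per unit:
- #3 (160/17 per unit): all 17 → value 160, running total 160.00
- #2 (95/18 per unit): 4 of 18 → value 4×95/18 = 21.1111, running total 181.11
Total 181.11.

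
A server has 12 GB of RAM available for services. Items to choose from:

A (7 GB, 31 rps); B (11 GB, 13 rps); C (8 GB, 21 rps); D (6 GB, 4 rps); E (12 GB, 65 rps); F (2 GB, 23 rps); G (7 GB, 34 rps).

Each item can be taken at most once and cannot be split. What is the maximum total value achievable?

This is a 0/1 knapsack; check combinations near the capacity.
- E: memory 12, value 65
- F+G: memory 2+7=9, value 23+34=57
- A+F: memory 7+2=9, value 31+23=54
- C+F: memory 8+2=10, value 21+23=44
- G: memory 7, value 34
Best: 65 rps.

65 rps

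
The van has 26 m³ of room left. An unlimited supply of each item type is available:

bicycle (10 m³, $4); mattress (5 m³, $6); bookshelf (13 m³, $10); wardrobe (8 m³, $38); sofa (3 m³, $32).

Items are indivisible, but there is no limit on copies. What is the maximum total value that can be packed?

$256

Best value-per-unit is sofa at 32/3, and filling with it alone uses volume 8×3=24. No mix of the others beats 8×32 = 256.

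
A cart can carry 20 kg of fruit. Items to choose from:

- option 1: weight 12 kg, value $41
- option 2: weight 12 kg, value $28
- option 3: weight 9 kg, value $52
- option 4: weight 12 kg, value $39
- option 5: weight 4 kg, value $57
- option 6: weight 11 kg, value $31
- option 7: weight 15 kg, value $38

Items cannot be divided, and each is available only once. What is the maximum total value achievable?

This is a 0/1 knapsack; check combinations near the capacity.
- option 3+option 5: weight 9+4=13, value 52+57=109
- option 1+option 5: weight 12+4=16, value 41+57=98
- option 4+option 5: weight 12+4=16, value 39+57=96
Best: $109.

$109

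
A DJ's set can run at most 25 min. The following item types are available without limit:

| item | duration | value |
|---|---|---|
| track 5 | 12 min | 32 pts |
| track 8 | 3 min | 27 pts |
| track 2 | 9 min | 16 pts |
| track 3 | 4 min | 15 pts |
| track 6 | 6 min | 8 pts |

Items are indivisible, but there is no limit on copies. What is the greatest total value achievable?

Best value-per-unit is track 8 at 27/3, and filling with it alone uses duration 8×3=24. No mix of the others beats 8×27 = 216.

216 pts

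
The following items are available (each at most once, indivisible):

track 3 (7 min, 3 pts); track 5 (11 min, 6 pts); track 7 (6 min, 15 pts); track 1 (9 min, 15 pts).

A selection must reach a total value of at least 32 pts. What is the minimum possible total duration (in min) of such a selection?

22

Subsets with value ≥ 32, sorted by total duration:
- track 3+track 7+track 1: duration 22, value 33
- track 5+track 7+track 1: duration 26, value 36
- track 3+track 5+track 7+track 1: duration 33, value 39
Minimum duration: 22 min.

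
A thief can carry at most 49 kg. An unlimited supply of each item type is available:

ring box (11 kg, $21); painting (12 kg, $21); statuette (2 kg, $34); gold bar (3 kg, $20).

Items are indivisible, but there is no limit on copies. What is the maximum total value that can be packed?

$816

Best value-per-unit is statuette at 34/2, and filling with it alone uses weight 24×2=48. No mix of the others beats 24×34 = 816.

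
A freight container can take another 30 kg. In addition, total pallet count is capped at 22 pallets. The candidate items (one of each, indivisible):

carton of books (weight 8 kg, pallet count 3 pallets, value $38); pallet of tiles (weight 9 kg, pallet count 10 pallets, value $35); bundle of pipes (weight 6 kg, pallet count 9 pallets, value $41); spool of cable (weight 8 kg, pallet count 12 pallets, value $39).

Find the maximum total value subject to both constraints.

Feasible sets respecting both limits:
- carton of books+pallet of tiles+bundle of pipes: weight 23, pallet count 22, value 114
- bundle of pipes+spool of cable: weight 14, pallet count 21, value 80
- carton of books+bundle of pipes: weight 14, pallet count 12, value 79
Best: $114.

$114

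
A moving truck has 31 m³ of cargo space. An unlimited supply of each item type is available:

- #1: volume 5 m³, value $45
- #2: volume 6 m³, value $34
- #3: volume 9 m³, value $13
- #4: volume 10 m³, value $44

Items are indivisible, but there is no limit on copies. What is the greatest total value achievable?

$270

Best value-per-unit is #1 at 45/5, and filling with it alone uses volume 6×5=30. No mix of the others beats 6×45 = 270.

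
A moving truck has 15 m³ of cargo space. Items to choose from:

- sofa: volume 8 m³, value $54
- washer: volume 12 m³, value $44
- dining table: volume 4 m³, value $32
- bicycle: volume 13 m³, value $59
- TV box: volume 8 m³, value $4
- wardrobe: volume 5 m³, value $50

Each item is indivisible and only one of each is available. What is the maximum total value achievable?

$104

Check high-value combinations within 15 m³:
- sofa+wardrobe: volume 8+5=13, value 54+50=104
- sofa+dining table: volume 8+4=12, value 54+32=86
- dining table+wardrobe: volume 4+5=9, value 32+50=82
- bicycle: volume 13, value 59
Best: $104.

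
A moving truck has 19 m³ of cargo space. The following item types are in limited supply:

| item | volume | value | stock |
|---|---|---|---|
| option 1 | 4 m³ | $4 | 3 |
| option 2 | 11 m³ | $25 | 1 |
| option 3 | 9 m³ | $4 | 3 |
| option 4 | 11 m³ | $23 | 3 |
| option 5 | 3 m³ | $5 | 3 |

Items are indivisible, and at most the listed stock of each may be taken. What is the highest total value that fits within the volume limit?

$35

Top feasible selections:
- 1×option 2 + 2×option 5: volume 17, value 35
- 1×option 1 + 1×option 2 + 1×option 5: volume 18, value 34
Best: $35.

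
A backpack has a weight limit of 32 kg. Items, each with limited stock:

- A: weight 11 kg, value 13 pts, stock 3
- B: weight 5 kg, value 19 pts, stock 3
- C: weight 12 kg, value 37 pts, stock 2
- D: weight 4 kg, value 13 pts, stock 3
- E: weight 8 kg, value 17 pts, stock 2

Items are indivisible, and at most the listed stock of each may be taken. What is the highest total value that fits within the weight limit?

Top feasible selections:
- 3×B + 1×C + 1×D: weight 31, value 107
- 2×B + 1×C + 2×D: weight 30, value 101
- 3×B + 2×D + 1×E: weight 31, value 100
- 2×C + 2×D: weight 32, value 100
Best: 107 pts.

107 pts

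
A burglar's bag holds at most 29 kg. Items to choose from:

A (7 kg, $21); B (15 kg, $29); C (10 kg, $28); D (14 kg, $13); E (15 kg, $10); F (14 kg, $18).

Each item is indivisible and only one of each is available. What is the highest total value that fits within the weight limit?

$57

This is a 0/1 knapsack; check combinations near the capacity.
- B+C: weight 15+10=25, value 29+28=57
- A+B: weight 7+15=22, value 21+29=50
- A+C: weight 7+10=17, value 21+28=49
Best: $57.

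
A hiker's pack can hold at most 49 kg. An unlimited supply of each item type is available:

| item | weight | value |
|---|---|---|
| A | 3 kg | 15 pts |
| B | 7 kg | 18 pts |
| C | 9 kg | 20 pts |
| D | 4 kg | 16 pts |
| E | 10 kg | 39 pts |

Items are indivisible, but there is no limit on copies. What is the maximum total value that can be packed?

241 pts

Best value-per-unit is A at 15/3; filling with it alone gives 16×15 = 240.
Optimal mix: 15×A + 1×D → weight 49, value 241.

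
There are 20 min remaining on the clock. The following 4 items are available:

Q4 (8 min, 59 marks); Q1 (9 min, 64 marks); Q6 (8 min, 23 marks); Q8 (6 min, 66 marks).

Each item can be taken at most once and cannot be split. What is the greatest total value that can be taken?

Check high-value combinations within 20 min:
- Q1+Q8: time 9+6=15, value 64+66=130
- Q4+Q8: time 8+6=14, value 59+66=125
- Q4+Q1: time 8+9=17, value 59+64=123
Best: 130 marks.

130 marks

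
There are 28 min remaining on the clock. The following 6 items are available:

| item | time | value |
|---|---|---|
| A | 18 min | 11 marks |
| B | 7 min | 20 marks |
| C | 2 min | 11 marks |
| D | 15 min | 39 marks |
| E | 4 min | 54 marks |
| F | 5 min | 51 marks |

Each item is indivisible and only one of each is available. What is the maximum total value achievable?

155 marks

This is a 0/1 knapsack; check combinations near the capacity.
- C+D+E+F: time 2+15+4+5=26, value 11+39+54+51=155
- D+E+F: time 15+4+5=24, value 39+54+51=144
- B+C+E+F: time 7+2+4+5=18, value 20+11+54+51=136
- B+E+F: time 7+4+5=16, value 20+54+51=125
- B+C+D+E: time 7+2+15+4=28, value 20+11+39+54=124
Best: 155 marks.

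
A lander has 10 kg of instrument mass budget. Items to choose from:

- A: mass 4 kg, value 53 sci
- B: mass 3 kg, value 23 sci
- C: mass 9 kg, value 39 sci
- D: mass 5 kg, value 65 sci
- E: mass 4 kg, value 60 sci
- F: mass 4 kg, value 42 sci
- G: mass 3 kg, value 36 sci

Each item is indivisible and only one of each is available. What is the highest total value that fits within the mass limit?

125 sci

Check high-value combinations within 10 kg:
- D+E: mass 5+4=9, value 65+60=125
- B+E+G: mass 3+4+3=10, value 23+60+36=119
- A+D: mass 4+5=9, value 53+65=118
- A+E: mass 4+4=8, value 53+60=113
- A+B+G: mass 4+3+3=10, value 53+23+36=112
Best: 125 sci.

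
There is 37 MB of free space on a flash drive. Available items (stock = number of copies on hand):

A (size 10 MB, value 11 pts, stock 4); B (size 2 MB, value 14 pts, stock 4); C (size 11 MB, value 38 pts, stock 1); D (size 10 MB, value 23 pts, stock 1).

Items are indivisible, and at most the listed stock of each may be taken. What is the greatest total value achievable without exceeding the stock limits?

Top feasible selections:
- 4×B + 1×C + 1×D: size 29, value 117
- 1×A + 3×B + 1×C + 1×D: size 37, value 114
Best: 117 pts.

117 pts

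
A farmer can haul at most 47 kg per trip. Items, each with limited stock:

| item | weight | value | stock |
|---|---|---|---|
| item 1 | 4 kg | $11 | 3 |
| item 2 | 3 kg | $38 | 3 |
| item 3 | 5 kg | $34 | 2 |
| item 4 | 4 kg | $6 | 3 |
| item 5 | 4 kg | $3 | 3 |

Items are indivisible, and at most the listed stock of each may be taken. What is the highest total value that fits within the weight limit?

$236

Top feasible selections:
- 3×item 1 + 3×item 2 + 2×item 3 + 3×item 4 + 1×item 5: weight 47, value 236
- 3×item 1 + 3×item 2 + 2×item 3 + 3×item 4: weight 43, value 233
- 3×item 1 + 3×item 2 + 2×item 3 + 2×item 4 + 2×item 5: weight 47, value 233
Best: $236.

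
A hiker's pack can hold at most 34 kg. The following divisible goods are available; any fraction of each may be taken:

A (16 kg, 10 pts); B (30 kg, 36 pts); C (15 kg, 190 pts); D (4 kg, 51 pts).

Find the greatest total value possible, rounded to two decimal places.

Take in order of value per unit:
- D (51/4 per unit): all 4 → value 51, running total 51.00
- C (190/15 per unit): all 15 → value 190, running total 241.00
- B (36/30 per unit): 15 of 30 → value 15×36/30 = 18.0000, running total 259.00
Total 259.00.

259.00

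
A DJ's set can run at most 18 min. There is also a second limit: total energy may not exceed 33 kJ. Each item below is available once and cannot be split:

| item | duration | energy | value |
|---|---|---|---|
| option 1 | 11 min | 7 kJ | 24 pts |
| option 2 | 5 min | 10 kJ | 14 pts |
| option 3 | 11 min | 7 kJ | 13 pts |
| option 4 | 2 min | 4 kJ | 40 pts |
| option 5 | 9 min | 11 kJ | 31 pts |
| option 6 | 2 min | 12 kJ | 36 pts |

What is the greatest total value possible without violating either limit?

Feasible sets respecting both limits:
- option 4+option 5+option 6: duration 13, energy 27, value 107
- option 1+option 4+option 6: duration 15, energy 23, value 100
- option 2+option 4+option 6: duration 9, energy 26, value 90
Best: 107 pts.

107 pts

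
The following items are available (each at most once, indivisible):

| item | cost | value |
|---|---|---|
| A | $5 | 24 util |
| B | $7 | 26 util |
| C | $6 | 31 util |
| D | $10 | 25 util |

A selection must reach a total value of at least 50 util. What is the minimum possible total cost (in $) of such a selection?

Subsets with value ≥ 50, sorted by total cost:
- A+C: cost 11, value 55
- A+B: cost 12, value 50
- B+C: cost 13, value 57
Minimum cost: 11 $.

11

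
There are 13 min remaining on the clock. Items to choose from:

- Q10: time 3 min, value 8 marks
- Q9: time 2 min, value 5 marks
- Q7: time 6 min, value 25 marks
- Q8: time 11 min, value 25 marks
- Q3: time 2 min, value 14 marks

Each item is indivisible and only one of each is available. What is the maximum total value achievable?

Check high-value combinations within 13 min:
- Q10+Q9+Q7+Q3: time 3+2+6+2=13, value 8+5+25+14=52
- Q10+Q7+Q3: time 3+6+2=11, value 8+25+14=47
- Q9+Q7+Q3: time 2+6+2=10, value 5+25+14=44
- Q7+Q3: time 6+2=8, value 25+14=39
Best: 52 marks.

52 marks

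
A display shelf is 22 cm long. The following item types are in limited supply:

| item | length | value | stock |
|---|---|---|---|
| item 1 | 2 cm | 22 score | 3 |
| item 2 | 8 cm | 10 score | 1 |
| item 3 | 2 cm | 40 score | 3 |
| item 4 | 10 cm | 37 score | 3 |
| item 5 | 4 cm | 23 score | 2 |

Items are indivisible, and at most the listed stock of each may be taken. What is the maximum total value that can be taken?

232 score

Best selections within length 22 and stock limits:
- 3×item 1 + 3×item 3 + 2×item 5: length 20, value 232
- 3×item 1 + 3×item 3 + 1×item 4: length 22, value 223
Best: 232 score.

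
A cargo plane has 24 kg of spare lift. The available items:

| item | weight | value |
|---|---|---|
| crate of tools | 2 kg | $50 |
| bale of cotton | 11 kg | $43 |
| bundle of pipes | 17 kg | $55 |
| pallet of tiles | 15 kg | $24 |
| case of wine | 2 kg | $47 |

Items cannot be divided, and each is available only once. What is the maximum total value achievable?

Check high-value combinations within 24 kg:
- crate of tools+bundle of pipes+case of wine: weight 2+17+2=21, value 50+55+47=152
- crate of tools+bale of cotton+case of wine: weight 2+11+2=15, value 50+43+47=140
- crate of tools+pallet of tiles+case of wine: weight 2+15+2=19, value 50+24+47=121
- crate of tools+bundle of pipes: weight 2+17=19, value 50+55=105
Best: $152.

$152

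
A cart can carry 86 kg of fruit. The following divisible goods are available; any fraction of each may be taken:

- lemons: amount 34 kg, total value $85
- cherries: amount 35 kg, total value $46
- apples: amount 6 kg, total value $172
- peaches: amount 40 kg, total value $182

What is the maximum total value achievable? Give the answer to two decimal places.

Take in order of value per unit:
- apples (172/6 per unit): all 6 → value 172, running total 172.00
- peaches (182/40 per unit): all 40 → value 182, running total 354.00
- lemons (85/34 per unit): all 34 → value 85, running total 439.00
- cherries (46/35 per unit): 6 of 35 → value 6×46/35 = 7.8857, running total 446.89
Total 446.89.

446.89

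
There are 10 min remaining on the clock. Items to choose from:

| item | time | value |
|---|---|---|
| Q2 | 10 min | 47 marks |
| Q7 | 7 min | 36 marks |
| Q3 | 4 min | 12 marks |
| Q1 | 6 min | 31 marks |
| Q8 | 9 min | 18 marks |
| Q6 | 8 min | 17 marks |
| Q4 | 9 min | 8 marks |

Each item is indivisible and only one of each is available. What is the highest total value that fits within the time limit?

Check high-value combinations within 10 min:
- Q2: time 10, value 47
- Q3+Q1: time 4+6=10, value 12+31=43
- Q7: time 7, value 36
- Q1: time 6, value 31
Best: 47 marks.

47 marks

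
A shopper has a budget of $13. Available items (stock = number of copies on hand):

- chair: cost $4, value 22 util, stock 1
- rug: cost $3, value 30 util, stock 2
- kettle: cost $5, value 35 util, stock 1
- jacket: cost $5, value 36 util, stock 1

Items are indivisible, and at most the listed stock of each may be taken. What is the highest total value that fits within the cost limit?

Top feasible selections:
- 1×rug + 1×kettle + 1×jacket: cost 13, value 101
- 2×rug + 1×jacket: cost 11, value 96
Best: 101 util.

101 util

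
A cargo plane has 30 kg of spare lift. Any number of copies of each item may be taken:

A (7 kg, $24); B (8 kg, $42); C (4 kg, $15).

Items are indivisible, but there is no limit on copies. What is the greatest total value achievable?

Best value-per-unit is B at 42/8; filling with it alone gives 3×42 = 126.
Optimal mix: 3×B + 1×C → weight 28, value 141.

$141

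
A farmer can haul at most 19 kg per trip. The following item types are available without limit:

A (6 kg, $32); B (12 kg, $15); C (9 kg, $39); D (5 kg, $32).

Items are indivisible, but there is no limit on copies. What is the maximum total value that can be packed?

$103

Best value-per-unit is D at 32/5; filling with it alone gives 3×32 = 96.
Optimal mix: 1×C + 2×D → weight 19, value 103.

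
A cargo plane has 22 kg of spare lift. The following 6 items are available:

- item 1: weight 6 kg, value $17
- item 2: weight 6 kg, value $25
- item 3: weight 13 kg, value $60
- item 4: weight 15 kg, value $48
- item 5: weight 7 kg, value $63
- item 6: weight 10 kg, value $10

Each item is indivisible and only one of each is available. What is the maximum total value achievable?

Check high-value combinations within 22 kg:
- item 3+item 5: weight 13+7=20, value 60+63=123
- item 4+item 5: weight 15+7=22, value 48+63=111
- item 1+item 2+item 5: weight 6+6+7=19, value 17+25+63=105
Best: $123.

$123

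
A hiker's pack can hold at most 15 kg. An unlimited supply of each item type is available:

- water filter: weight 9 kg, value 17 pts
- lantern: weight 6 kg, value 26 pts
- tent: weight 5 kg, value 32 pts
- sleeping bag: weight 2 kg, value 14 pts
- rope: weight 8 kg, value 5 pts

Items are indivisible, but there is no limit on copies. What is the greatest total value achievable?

102 pts

Best value-per-unit is sleeping bag at 14/2; filling with it alone gives 7×14 = 98.
Optimal mix: 1×tent + 5×sleeping bag → weight 15, value 102.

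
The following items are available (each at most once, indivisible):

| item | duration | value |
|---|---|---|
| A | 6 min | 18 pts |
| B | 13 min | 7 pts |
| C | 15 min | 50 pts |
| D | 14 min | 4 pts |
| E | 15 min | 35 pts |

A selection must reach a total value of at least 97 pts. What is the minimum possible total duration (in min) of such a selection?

Subsets with value ≥ 97, sorted by total duration:
- A+C+E: duration 36, value 103
- A+B+C+E: duration 49, value 110
Minimum duration: 36 min.

36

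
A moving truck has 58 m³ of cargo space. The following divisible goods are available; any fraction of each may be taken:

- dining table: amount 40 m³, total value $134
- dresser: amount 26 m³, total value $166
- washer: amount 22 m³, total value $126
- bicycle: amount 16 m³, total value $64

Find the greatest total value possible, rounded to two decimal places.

Take in order of value per unit:
- dresser (166/26 per unit): all 26 → value 166, running total 166.00
- washer (126/22 per unit): all 22 → value 126, running total 292.00
- bicycle (64/16 per unit): 10 of 16 → value 10×64/16 = 40.0000, running total 332.00
Total 332.00.

332.00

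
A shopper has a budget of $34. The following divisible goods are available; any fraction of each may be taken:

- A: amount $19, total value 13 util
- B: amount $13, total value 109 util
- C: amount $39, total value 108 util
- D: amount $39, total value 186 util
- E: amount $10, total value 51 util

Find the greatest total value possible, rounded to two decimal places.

Take in order of value per unit:
- B (109/13 per unit): all 13 → value 109, running total 109.00
- E (51/10 per unit): all 10 → value 51, running total 160.00
- D (186/39 per unit): 11 of 39 → value 11×186/39 = 52.4615, running total 212.46
Total 212.46.

212.46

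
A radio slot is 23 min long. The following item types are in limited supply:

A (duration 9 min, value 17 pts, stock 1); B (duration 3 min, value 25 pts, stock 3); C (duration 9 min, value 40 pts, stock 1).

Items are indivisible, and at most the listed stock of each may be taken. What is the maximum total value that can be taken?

Best selections within duration 23 and stock limits:
- 3×B + 1×C: duration 18, value 115
- 1×A + 3×B: duration 18, value 92
- 2×B + 1×C: duration 15, value 90
- 1×A + 1×B + 1×C: duration 21, value 82
Best: 115 pts.

115 pts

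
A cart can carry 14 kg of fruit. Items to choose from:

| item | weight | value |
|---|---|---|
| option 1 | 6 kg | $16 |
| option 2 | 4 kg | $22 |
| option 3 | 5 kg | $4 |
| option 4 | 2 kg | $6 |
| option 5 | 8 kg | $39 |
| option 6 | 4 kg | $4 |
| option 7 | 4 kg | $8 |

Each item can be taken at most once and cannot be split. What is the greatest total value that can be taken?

$67

Check high-value combinations within 14 kg:
- option 2+option 4+option 5: weight 4+2+8=14, value 22+6+39=67
- option 2+option 5: weight 4+8=12, value 22+39=61
- option 1+option 5: weight 6+8=14, value 16+39=55
Best: $67.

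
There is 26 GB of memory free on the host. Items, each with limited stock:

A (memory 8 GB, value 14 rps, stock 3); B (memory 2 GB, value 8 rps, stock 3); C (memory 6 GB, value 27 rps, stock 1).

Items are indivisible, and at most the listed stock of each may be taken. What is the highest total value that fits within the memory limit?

Top feasible selections:
- 2×A + 2×B + 1×C: memory 26, value 71
- 1×A + 3×B + 1×C: memory 20, value 65
- 2×A + 1×B + 1×C: memory 24, value 63
- 1×A + 2×B + 1×C: memory 18, value 57
Best: 71 rps.

71 rps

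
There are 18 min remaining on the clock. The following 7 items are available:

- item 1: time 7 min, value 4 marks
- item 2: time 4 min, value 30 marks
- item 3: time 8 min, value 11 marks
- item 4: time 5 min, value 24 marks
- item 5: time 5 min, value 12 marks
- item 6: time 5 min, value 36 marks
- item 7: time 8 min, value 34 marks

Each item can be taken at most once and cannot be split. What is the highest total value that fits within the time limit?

Check high-value combinations within 18 min:
- item 2+item 6+item 7: time 4+5+8=17, value 30+36+34=100
- item 4+item 6+item 7: time 5+5+8=18, value 24+36+34=94
- item 2+item 4+item 6: time 4+5+5=14, value 30+24+36=90
Best: 100 marks.

100 marks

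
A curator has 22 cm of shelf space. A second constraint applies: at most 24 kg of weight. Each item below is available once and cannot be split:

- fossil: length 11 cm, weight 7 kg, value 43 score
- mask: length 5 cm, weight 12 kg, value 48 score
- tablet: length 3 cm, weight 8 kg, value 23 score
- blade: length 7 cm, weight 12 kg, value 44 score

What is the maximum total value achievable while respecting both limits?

Feasible sets respecting both limits:
- mask+blade: length 12, weight 24, value 92
- fossil+mask: length 16, weight 19, value 91
- fossil+blade: length 18, weight 19, value 87
- mask+tablet: length 8, weight 20, value 71
Best: 92 score.

92 score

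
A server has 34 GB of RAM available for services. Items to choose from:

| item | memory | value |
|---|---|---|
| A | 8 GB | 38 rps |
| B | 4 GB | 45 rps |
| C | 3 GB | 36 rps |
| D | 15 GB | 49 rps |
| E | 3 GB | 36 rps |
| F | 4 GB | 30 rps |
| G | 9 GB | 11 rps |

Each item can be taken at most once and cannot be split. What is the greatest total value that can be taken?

Check high-value combinations within 34 GB:
- A+B+C+D+E: memory 8+4+3+15+3=33, value 38+45+36+49+36=204
- A+B+C+D+F: memory 8+4+3+15+4=34, value 38+45+36+49+30=198
- A+B+D+E+F: memory 8+4+15+3+4=34, value 38+45+49+36+30=198
- B+C+D+E+F: memory 4+3+15+3+4=29, value 45+36+49+36+30=196
Best: 204 rps.

204 rps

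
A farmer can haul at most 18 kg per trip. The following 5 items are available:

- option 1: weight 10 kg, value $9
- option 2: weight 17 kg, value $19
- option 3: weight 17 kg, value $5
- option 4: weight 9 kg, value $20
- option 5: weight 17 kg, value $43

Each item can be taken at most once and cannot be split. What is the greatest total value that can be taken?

$43

Check high-value combinations within 18 kg:
- option 5: weight 17, value 43
- option 4: weight 9, value 20
- option 2: weight 17, value 19
Best: $43.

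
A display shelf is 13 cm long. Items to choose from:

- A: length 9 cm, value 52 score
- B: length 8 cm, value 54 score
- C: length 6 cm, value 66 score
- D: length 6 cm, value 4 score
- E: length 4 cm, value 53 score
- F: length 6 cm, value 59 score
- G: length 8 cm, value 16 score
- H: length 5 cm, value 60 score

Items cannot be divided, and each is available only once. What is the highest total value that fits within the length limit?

Check high-value combinations within 13 cm:
- C+H: length 6+5=11, value 66+60=126
- C+F: length 6+6=12, value 66+59=125
- C+E: length 6+4=10, value 66+53=119
Best: 126 score.

126 score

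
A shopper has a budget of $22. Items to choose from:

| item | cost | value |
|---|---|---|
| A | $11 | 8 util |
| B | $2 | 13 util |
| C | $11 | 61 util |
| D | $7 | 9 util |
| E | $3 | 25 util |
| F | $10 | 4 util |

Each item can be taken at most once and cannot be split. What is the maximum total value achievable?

This is a 0/1 knapsack; check combinations near the capacity.
- B+C+E: cost 2+11+3=16, value 13+61+25=99
- C+D+E: cost 11+7+3=21, value 61+9+25=95
- C+E: cost 11+3=14, value 61+25=86
- B+C+D: cost 2+11+7=20, value 13+61+9=83
Best: 99 util.

99 util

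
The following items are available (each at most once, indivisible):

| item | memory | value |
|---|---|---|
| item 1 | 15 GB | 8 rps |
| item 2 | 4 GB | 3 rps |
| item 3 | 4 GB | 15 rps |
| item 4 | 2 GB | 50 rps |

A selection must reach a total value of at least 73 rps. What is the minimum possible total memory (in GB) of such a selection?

Subsets with value ≥ 73, sorted by total memory:
- item 1+item 3+item 4: memory 21, value 73
- item 1+item 2+item 3+item 4: memory 25, value 76
Minimum memory: 21 GB.

21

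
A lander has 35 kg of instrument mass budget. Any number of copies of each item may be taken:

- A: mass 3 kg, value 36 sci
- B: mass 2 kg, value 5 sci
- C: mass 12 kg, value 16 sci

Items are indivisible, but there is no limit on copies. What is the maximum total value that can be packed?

Best value-per-unit is A at 36/3; filling with it alone gives 11×36 = 396.
Optimal mix: 11×A + 1×B → mass 35, value 401.

401 sci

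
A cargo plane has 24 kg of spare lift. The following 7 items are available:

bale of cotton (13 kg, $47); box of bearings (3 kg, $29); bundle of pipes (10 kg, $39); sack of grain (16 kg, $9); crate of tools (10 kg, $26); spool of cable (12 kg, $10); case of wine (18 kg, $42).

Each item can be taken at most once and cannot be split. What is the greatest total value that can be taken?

$94

This is a 0/1 knapsack; check combinations near the capacity.
- box of bearings+bundle of pipes+crate of tools: weight 3+10+10=23, value 29+39+26=94
- bale of cotton+bundle of pipes: weight 13+10=23, value 47+39=86
- bale of cotton+box of bearings: weight 13+3=16, value 47+29=76
Best: $94.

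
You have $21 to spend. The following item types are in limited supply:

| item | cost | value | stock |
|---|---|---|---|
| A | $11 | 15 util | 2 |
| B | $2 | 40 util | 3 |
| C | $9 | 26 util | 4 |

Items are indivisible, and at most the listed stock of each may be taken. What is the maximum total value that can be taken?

146 util

Top feasible selections:
- 3×B + 1×C: cost 15, value 146
- 1×A + 3×B: cost 17, value 135
- 3×B: cost 6, value 120
- 2×B + 1×C: cost 13, value 106
Best: 146 util.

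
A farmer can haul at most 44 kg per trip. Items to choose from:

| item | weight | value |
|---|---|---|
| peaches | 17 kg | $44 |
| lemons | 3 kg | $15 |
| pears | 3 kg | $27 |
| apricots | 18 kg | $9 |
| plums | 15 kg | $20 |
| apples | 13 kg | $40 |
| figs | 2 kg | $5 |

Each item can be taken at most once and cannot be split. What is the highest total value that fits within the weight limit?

$131

Check high-value combinations within 44 kg:
- peaches+lemons+pears+apples+figs: weight 17+3+3+13+2=38, value 44+15+27+40+5=131
- peaches+lemons+pears+apples: weight 17+3+3+13=36, value 44+15+27+40=126
- peaches+pears+apples+figs: weight 17+3+13+2=35, value 44+27+40+5=116
- peaches+pears+apples: weight 17+3+13=33, value 44+27+40=111
Best: $131.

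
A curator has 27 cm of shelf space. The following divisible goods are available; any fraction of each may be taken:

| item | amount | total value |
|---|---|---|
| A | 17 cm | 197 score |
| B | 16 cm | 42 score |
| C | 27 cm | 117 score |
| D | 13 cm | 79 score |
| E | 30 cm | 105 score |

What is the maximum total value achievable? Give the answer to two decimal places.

Take in order of value per unit:
- A (197/17 per unit): all 17 → value 197, running total 197.00
- D (79/13 per unit): 10 of 13 → value 10×79/13 = 60.7692, running total 257.77
Total 257.77.

257.77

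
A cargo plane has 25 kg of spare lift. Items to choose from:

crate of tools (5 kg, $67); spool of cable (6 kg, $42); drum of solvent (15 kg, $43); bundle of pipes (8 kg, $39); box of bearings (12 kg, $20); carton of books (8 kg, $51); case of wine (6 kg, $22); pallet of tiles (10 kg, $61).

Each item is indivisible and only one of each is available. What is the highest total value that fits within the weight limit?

$182

Check high-value combinations within 25 kg:
- crate of tools+spool of cable+carton of books+case of wine: weight 5+6+8+6=25, value 67+42+51+22=182
- crate of tools+carton of books+pallet of tiles: weight 5+8+10=23, value 67+51+61=179
- crate of tools+spool of cable+pallet of tiles: weight 5+6+10=21, value 67+42+61=170
- crate of tools+spool of cable+bundle of pipes+case of wine: weight 5+6+8+6=25, value 67+42+39+22=170
Best: $182.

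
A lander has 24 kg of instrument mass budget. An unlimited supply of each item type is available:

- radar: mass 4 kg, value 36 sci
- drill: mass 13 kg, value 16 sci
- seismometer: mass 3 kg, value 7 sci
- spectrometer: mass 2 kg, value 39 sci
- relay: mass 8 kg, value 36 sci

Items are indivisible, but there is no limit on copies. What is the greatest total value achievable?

Best value-per-unit is spectrometer at 39/2, and filling with it alone uses mass 12×2=24. No mix of the others beats 12×39 = 468.

468 sci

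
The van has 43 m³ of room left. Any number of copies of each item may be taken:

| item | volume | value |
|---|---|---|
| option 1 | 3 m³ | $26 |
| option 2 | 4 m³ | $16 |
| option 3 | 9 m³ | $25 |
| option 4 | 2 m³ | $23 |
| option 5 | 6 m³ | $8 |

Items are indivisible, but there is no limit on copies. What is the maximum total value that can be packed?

$486

Best value-per-unit is option 4 at 23/2; filling with it alone gives 21×23 = 483.
Optimal mix: 1×option 1 + 20×option 4 → volume 43, value 486.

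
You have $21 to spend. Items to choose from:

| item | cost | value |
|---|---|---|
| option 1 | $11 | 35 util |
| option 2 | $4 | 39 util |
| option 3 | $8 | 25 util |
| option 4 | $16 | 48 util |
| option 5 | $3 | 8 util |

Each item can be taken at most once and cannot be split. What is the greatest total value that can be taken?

87 util

Check high-value combinations within $21:
- option 2+option 4: cost 4+16=20, value 39+48=87
- option 1+option 2+option 5: cost 11+4+3=18, value 35+39+8=82
- option 1+option 2: cost 11+4=15, value 35+39=74
Best: 87 util.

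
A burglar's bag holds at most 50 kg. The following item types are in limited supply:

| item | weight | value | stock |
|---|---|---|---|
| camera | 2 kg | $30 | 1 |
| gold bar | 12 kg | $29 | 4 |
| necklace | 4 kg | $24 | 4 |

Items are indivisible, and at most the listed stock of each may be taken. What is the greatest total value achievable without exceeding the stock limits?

Top feasible selections:
- 1×camera + 3×gold bar + 3×necklace: weight 50, value 189
- 1×camera + 2×gold bar + 4×necklace: weight 42, value 184
- 1×camera + 3×gold bar + 2×necklace: weight 46, value 165
Best: $189.

$189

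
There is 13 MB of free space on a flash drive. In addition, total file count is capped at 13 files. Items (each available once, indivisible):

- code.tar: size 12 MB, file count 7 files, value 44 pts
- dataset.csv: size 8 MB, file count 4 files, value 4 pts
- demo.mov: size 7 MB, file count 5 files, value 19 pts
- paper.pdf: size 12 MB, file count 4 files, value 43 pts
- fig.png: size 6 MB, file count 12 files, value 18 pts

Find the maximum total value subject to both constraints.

Feasible sets respecting both limits:
- code.tar: size 12, file count 7, value 44
- paper.pdf: size 12, file count 4, value 43
- demo.mov: size 7, file count 5, value 19
- fig.png: size 6, file count 12, value 18
Best: 44 pts.

44 pts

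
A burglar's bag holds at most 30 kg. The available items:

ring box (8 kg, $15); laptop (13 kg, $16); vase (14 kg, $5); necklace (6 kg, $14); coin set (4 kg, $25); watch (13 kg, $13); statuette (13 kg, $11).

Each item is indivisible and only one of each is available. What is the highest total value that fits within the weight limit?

$56

Check high-value combinations within 30 kg:
- ring box+laptop+coin set: weight 8+13+4=25, value 15+16+25=56
- laptop+necklace+coin set: weight 13+6+4=23, value 16+14+25=55
- ring box+necklace+coin set: weight 8+6+4=18, value 15+14+25=54
- laptop+coin set+watch: weight 13+4+13=30, value 16+25+13=54
Best: $56.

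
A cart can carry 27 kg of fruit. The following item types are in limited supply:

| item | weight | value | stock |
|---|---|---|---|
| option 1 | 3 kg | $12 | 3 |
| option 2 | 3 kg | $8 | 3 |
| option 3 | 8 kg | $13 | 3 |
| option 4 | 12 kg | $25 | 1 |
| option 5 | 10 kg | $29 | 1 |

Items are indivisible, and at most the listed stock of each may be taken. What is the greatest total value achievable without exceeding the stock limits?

$81

Top feasible selections:
- 3×option 1 + 2×option 2 + 1×option 5: weight 25, value 81
- 3×option 1 + 1×option 3 + 1×option 5: weight 27, value 78
- 2×option 1 + 3×option 2 + 1×option 5: weight 25, value 77
- 3×option 1 + 2×option 2 + 1×option 4: weight 27, value 77
Best: $81.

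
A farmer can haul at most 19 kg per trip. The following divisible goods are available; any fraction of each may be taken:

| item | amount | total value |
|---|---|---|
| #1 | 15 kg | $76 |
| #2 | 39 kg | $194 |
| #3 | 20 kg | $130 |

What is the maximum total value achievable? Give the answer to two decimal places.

123.50

Take in order of value per unit:
- #3 (130/20 per unit): 19 of 20 → value 19×130/20 = 123.5000, running total 123.50
Total 123.50.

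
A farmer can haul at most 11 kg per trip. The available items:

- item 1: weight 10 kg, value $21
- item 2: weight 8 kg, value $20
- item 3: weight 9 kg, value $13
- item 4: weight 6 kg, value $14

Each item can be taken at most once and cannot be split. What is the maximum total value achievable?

$21

This is a 0/1 knapsack; check combinations near the capacity.
- item 1: weight 10, value 21
- item 2: weight 8, value 20
- item 4: weight 6, value 14
- item 3: weight 9, value 13
Best: $21.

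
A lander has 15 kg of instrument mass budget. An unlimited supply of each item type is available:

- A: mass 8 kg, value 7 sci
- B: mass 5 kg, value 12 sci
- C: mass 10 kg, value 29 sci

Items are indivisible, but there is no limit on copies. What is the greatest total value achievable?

41 sci

Best value-per-unit is C at 29/10; filling with it alone gives 1×29 = 29.
Optimal mix: 1×B + 1×C → mass 15, value 41.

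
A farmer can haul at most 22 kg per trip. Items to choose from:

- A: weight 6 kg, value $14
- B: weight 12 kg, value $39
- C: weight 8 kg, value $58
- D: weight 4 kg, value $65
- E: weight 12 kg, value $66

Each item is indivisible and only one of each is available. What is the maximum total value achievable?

$145

Check high-value combinations within 22 kg:
- A+D+E: weight 6+4+12=22, value 14+65+66=145
- A+C+D: weight 6+8+4=18, value 14+58+65=137
- D+E: weight 4+12=16, value 65+66=131
- C+E: weight 8+12=20, value 58+66=124
Best: $145.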